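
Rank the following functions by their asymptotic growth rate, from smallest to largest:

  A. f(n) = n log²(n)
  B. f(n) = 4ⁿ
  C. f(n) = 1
C < A < B

Comparing growth rates:
C = 1 is O(1)
A = n log²(n) is O(n log² n)
B = 4ⁿ is O(4ⁿ)

Therefore, the order from slowest to fastest is: C < A < B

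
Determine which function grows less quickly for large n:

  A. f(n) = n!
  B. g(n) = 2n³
B

f(n) = n! is O(n!), while g(n) = 2n³ is O(n³).
Since O(n³) grows slower than O(n!), g(n) is dominated.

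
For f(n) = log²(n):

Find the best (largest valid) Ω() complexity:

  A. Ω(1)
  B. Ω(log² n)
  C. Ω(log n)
B

f(n) = log²(n) is Ω(log² n).
All listed options are valid Big-Ω bounds (lower bounds),
but Ω(log² n) is the tightest (largest valid bound).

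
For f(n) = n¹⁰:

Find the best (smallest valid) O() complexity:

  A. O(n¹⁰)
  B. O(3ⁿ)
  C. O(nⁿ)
A

f(n) = n¹⁰ is O(n¹⁰).
All listed options are valid Big-O bounds (upper bounds),
but O(n¹⁰) is the tightest (smallest valid bound).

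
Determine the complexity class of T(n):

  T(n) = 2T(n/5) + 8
Θ(n^log₅(2))

Master Theorem: a = 2, b = 5, f(n) = 8.
Compute the critical exponent d = log₅(2) = 0.431.
Compare f(n) = Θ(1) against n^d:
  k = 0 < d = 0.431, so f(n) = O(n^(d-ε)) — Case 1.
  The recursion cost dominates: T(n) = Θ(n^d) = Θ(n^log₅(2)).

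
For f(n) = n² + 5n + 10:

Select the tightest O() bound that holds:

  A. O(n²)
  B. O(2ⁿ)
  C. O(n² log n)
A

f(n) = n² + 5n + 10 is O(n²).
All listed options are valid Big-O bounds (upper bounds),
but O(n²) is the tightest (smallest valid bound).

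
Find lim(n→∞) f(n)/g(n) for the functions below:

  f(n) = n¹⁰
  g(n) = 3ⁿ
0

Since n¹⁰ (O(n¹⁰)) grows slower than 3ⁿ (O(3ⁿ)),
the ratio f(n)/g(n) → 0 as n → ∞.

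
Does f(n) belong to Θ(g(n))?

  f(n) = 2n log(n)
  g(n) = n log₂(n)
True

f(n) = 2n log(n) and g(n) = n log₂(n) are both O(n log n).
Since they have the same asymptotic growth rate, f(n) = Θ(g(n)) is true.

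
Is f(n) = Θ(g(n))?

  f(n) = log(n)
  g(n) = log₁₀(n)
True

f(n) = log(n) and g(n) = log₁₀(n) are both O(log n).
Since they have the same asymptotic growth rate, f(n) = Θ(g(n)) is true.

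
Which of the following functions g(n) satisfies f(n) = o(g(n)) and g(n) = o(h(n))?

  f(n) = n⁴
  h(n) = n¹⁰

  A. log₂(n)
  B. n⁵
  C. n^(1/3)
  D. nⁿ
B

We need g(n) with n⁴ = o(g(n)) and g(n) = o(n¹⁰), i.e. O(n⁴) ≺ g ≺ O(n¹⁰).
Check each option:
  A. log₂(n) — O(log n) does not grow strictly faster than f(n)
  B. n⁵ — O(n⁵) is strictly between O(n⁴) and O(n¹⁰) ✓
  C. n^(1/3) — O(n^(1/3)) does not grow strictly faster than f(n)
  D. nⁿ — O(nⁿ) does not grow strictly slower than h(n)

Only option B (n⁵) lies strictly between.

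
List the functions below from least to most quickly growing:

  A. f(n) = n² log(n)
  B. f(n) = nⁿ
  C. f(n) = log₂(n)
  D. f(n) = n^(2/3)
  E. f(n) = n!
C < D < A < E < B

Comparing growth rates:
C = log₂(n) is O(log n)
D = n^(2/3) is O(n^(2/3))
A = n² log(n) is O(n² log n)
E = n! is O(n!)
B = nⁿ is O(nⁿ)

Therefore, the order from slowest to fastest is: C < D < A < E < B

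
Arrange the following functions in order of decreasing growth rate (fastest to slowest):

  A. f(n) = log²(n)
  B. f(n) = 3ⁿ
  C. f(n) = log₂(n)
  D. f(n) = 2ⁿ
B > D > A > C

Comparing growth rates:
B = 3ⁿ is O(3ⁿ)
D = 2ⁿ is O(2ⁿ)
A = log²(n) is O(log² n)
C = log₂(n) is O(log n)

Therefore, the order from fastest to slowest is: B > D > A > C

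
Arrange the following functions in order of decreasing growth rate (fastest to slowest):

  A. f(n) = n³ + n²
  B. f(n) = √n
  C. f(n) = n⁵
C > A > B

Comparing growth rates:
C = n⁵ is O(n⁵)
A = n³ + n² is O(n³)
B = √n is O(√n)

Therefore, the order from fastest to slowest is: C > A > B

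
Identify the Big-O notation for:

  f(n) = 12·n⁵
O(n⁵)

The dominant term in 12·n⁵ is 12·n⁵, which is Θ(n⁵).
Constants are absorbed, so the tightest bound is O(n⁵).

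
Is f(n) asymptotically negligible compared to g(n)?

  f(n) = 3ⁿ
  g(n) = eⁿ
False

f(n) = 3ⁿ is O(3ⁿ), and g(n) = eⁿ is O(eⁿ).
Since O(3ⁿ) grows faster than or equal to O(eⁿ), f(n) = o(g(n)) is false.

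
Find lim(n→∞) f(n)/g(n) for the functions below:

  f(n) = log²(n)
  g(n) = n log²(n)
0

Since log²(n) (O(log² n)) grows slower than n log²(n) (O(n log² n)),
the ratio f(n)/g(n) → 0 as n → ∞.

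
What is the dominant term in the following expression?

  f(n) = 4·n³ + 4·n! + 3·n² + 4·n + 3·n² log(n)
4·n!

Looking at each term:
  - 4·n³ is O(n³)
  - 4·n! is O(n!)
  - 3·n² is O(n²)
  - 4·n is O(n)
  - 3·n² log(n) is O(n² log n)

The term 4·n! (O(n!)) grows fastest and dominates all others.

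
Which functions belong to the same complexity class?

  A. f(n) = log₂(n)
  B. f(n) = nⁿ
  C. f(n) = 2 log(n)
A and C

Examining each function:
  A. log₂(n) is O(log n)
  B. nⁿ is O(nⁿ)
  C. 2 log(n) is O(log n)

Functions A and C both have the same complexity class.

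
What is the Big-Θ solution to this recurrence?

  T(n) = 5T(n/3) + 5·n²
Θ(n²)

Master Theorem: a = 5, b = 3, f(n) = 5·n².
Compute the critical exponent d = log₃(5) = 1.465.
Compare f(n) = Θ(n²) against n^d:
  k = 2 > d = 1.465, so f(n) = Ω(n^(d+ε)) — Case 3.
  Regularity: a·(n/b)^2/n^2 = a/b^2 = 5/9 < 1 ✓.
  The top-level work dominates: T(n) = Θ(f(n)) = Θ(n²).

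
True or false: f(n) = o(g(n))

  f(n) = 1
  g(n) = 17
False

f(n) = 1 is O(1), and g(n) = 17 is O(1).
Since they have the same growth rate, f(n) = o(g(n)) is false.
(f = o(g) requires f to grow strictly slower, not equal.)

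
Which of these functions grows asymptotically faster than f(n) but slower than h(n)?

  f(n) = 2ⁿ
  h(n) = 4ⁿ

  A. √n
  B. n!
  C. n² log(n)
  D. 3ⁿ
D

We need g(n) with 2ⁿ = o(g(n)) and g(n) = o(4ⁿ), i.e. O(2ⁿ) ≺ g ≺ O(4ⁿ).
Check each option:
  A. √n — O(√n) does not grow strictly faster than f(n)
  B. n! — O(n!) does not grow strictly slower than h(n)
  C. n² log(n) — O(n² log n) does not grow strictly faster than f(n)
  D. 3ⁿ — O(3ⁿ) is strictly between O(2ⁿ) and O(4ⁿ) ✓

Only option D (3ⁿ) lies strictly between.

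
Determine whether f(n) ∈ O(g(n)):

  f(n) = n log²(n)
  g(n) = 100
False

f(n) = n log²(n) is O(n log² n), and g(n) = 100 is O(1).
Since O(n log² n) grows faster than O(1), f(n) = O(g(n)) is false.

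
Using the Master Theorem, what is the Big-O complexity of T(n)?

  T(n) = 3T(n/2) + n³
Θ(n³)

Master Theorem: a = 3, b = 2, f(n) = n³.
Compute the critical exponent d = log₂(3) = 1.585.
Compare f(n) = Θ(n³) against n^d:
  k = 3 > d = 1.585, so f(n) = Ω(n^(d+ε)) — Case 3.
  Regularity: a·(n/b)^3/n^3 = a/b^3 = 3/8 < 1 ✓.
  The top-level work dominates: T(n) = Θ(f(n)) = Θ(n³).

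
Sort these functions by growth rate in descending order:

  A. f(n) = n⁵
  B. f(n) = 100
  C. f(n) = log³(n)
A > C > B

Comparing growth rates:
A = n⁵ is O(n⁵)
C = log³(n) is O(log³ n)
B = 100 is O(1)

Therefore, the order from fastest to slowest is: A > C > B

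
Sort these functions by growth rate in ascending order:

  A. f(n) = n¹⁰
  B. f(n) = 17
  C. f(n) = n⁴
B < C < A

Comparing growth rates:
B = 17 is O(1)
C = n⁴ is O(n⁴)
A = n¹⁰ is O(n¹⁰)

Therefore, the order from slowest to fastest is: B < C < A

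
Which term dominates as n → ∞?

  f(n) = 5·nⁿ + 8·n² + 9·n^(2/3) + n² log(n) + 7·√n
5·nⁿ

Looking at each term:
  - 5·nⁿ is O(nⁿ)
  - 8·n² is O(n²)
  - 9·n^(2/3) is O(n^(2/3))
  - n² log(n) is O(n² log n)
  - 7·√n is O(√n)

The term 5·nⁿ (O(nⁿ)) grows fastest and dominates all others.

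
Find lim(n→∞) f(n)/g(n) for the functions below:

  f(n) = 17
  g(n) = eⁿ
0

Since 17 (O(1)) grows slower than eⁿ (O(eⁿ)),
the ratio f(n)/g(n) → 0 as n → ∞.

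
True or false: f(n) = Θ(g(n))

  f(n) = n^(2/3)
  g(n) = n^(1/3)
False

f(n) = n^(2/3) is O(n^(2/3)), and g(n) = n^(1/3) is O(n^(1/3)).
Since they have different growth rates, f(n) = Θ(g(n)) is false.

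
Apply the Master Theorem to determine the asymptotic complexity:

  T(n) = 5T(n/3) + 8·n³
Θ(n³)

Master Theorem: a = 5, b = 3, f(n) = 8·n³.
Compute the critical exponent d = log₃(5) = 1.465.
Compare f(n) = Θ(n³) against n^d:
  k = 3 > d = 1.465, so f(n) = Ω(n^(d+ε)) — Case 3.
  Regularity: a·(n/b)^3/n^3 = a/b^3 = 5/27 < 1 ✓.
  The top-level work dominates: T(n) = Θ(f(n)) = Θ(n³).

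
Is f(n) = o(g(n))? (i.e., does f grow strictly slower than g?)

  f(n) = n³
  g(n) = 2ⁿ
True

f(n) = n³ is O(n³), and g(n) = 2ⁿ is O(2ⁿ).
Since O(n³) grows strictly slower than O(2ⁿ), f(n) = o(g(n)) is true.
This means lim(n→∞) f(n)/g(n) = 0.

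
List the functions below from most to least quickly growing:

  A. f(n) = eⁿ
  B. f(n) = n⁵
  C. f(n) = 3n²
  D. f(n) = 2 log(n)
A > B > C > D

Comparing growth rates:
A = eⁿ is O(eⁿ)
B = n⁵ is O(n⁵)
C = 3n² is O(n²)
D = 2 log(n) is O(log n)

Therefore, the order from fastest to slowest is: A > B > C > D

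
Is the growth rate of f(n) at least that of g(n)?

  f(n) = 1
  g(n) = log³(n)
False

f(n) = 1 is O(1), and g(n) = log³(n) is O(log³ n).
Since O(1) grows slower than O(log³ n), f(n) = Ω(g(n)) is false.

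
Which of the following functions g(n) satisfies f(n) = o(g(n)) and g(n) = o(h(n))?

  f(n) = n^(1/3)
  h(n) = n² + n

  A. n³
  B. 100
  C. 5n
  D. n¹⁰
C

We need g(n) with n^(1/3) = o(g(n)) and g(n) = o(n² + n), i.e. O(n^(1/3)) ≺ g ≺ O(n²).
Check each option:
  A. n³ — O(n³) does not grow strictly slower than h(n)
  B. 100 — O(1) does not grow strictly faster than f(n)
  C. 5n — O(n) is strictly between O(n^(1/3)) and O(n²) ✓
  D. n¹⁰ — O(n¹⁰) does not grow strictly slower than h(n)

Only option C (5n) lies strictly between.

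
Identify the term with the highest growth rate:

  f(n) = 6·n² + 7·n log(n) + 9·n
6·n²

Looking at each term:
  - 6·n² is O(n²)
  - 7·n log(n) is O(n log n)
  - 9·n is O(n)

The term 6·n² (O(n²)) grows fastest and dominates all others.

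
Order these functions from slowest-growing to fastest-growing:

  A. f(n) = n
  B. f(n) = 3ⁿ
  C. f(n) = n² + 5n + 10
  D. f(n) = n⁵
A < C < D < B

Comparing growth rates:
A = n is O(n)
C = n² + 5n + 10 is O(n²)
D = n⁵ is O(n⁵)
B = 3ⁿ is O(3ⁿ)

Therefore, the order from slowest to fastest is: A < C < D < B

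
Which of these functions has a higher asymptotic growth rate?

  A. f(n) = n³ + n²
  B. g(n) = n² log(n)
A

f(n) = n³ + n² is O(n³), while g(n) = n² log(n) is O(n² log n).
Since O(n³) grows faster than O(n² log n), f(n) dominates.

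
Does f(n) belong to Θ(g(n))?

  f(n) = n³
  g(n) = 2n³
True

f(n) = n³ and g(n) = 2n³ are both O(n³).
Since they have the same asymptotic growth rate, f(n) = Θ(g(n)) is true.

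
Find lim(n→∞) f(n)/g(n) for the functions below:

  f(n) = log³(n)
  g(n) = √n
0

Since log³(n) (O(log³ n)) grows slower than √n (O(√n)),
the ratio f(n)/g(n) → 0 as n → ∞.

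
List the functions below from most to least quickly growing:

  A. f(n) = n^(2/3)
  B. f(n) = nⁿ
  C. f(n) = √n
B > A > C

Comparing growth rates:
B = nⁿ is O(nⁿ)
A = n^(2/3) is O(n^(2/3))
C = √n is O(√n)

Therefore, the order from fastest to slowest is: B > A > C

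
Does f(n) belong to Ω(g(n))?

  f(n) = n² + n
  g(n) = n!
False

f(n) = n² + n is O(n²), and g(n) = n! is O(n!).
Since O(n²) grows slower than O(n!), f(n) = Ω(g(n)) is false.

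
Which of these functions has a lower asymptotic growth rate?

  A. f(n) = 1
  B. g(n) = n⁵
A

f(n) = 1 is O(1), while g(n) = n⁵ is O(n⁵).
Since O(1) grows slower than O(n⁵), f(n) is dominated.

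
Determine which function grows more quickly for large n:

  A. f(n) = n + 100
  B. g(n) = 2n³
B

f(n) = n + 100 is O(n), while g(n) = 2n³ is O(n³).
Since O(n³) grows faster than O(n), g(n) dominates.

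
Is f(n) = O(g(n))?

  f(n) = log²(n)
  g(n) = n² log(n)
True

f(n) = log²(n) is O(log² n), and g(n) = n² log(n) is O(n² log n).
Since O(log² n) ⊆ O(n² log n) (f grows no faster than g), f(n) = O(g(n)) is true.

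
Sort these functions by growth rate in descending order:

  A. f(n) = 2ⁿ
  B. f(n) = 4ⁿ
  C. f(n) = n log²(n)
B > A > C

Comparing growth rates:
B = 4ⁿ is O(4ⁿ)
A = 2ⁿ is O(2ⁿ)
C = n log²(n) is O(n log² n)

Therefore, the order from fastest to slowest is: B > A > C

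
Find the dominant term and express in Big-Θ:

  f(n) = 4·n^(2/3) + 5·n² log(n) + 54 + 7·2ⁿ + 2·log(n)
Θ(2ⁿ)

Order the terms by growth rate: 54 ≺ 2·log(n) ≺ 4·n^(2/3) ≺ 5·n² log(n) ≺ 7·2ⁿ.
The fastest-growing term 7·2ⁿ dominates as n → ∞; dropping its constant factor gives Θ(2ⁿ).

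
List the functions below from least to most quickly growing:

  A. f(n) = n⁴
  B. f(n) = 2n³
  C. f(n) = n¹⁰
B < A < C

Comparing growth rates:
B = 2n³ is O(n³)
A = n⁴ is O(n⁴)
C = n¹⁰ is O(n¹⁰)

Therefore, the order from slowest to fastest is: B < A < C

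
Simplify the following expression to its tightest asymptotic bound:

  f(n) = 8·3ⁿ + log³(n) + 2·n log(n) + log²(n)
Θ(3ⁿ)

Order the terms by growth rate: log²(n) ≺ log³(n) ≺ 2·n log(n) ≺ 8·3ⁿ.
The fastest-growing term 8·3ⁿ dominates as n → ∞; dropping its constant factor gives Θ(3ⁿ).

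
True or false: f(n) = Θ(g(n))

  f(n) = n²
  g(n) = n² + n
True

f(n) = n² and g(n) = n² + n are both O(n²).
Since they have the same asymptotic growth rate, f(n) = Θ(g(n)) is true.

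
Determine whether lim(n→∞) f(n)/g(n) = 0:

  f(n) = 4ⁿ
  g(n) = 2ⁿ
False

f(n) = 4ⁿ is O(4ⁿ), and g(n) = 2ⁿ is O(2ⁿ).
Since O(4ⁿ) grows faster than or equal to O(2ⁿ), f(n) = o(g(n)) is false.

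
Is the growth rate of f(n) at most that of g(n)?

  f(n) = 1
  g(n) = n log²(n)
True

f(n) = 1 is O(1), and g(n) = n log²(n) is O(n log² n).
Since O(1) ⊆ O(n log² n) (f grows no faster than g), f(n) = O(g(n)) is true.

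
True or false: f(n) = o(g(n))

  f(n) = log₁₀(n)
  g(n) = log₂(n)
False

f(n) = log₁₀(n) is O(log n), and g(n) = log₂(n) is O(log n).
Since they have the same growth rate, f(n) = o(g(n)) is false.
(f = o(g) requires f to grow strictly slower, not equal.)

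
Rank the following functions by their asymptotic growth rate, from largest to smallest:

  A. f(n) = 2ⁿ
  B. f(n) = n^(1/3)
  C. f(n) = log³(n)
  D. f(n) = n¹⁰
A > D > B > C

Comparing growth rates:
A = 2ⁿ is O(2ⁿ)
D = n¹⁰ is O(n¹⁰)
B = n^(1/3) is O(n^(1/3))
C = log³(n) is O(log³ n)

Therefore, the order from fastest to slowest is: A > D > B > C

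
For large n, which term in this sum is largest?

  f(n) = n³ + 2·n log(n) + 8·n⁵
8·n⁵

Looking at each term:
  - n³ is O(n³)
  - 2·n log(n) is O(n log n)
  - 8·n⁵ is O(n⁵)

The term 8·n⁵ (O(n⁵)) grows fastest and dominates all others.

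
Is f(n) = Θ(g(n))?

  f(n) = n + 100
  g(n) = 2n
True

f(n) = n + 100 and g(n) = 2n are both O(n).
Since they have the same asymptotic growth rate, f(n) = Θ(g(n)) is true.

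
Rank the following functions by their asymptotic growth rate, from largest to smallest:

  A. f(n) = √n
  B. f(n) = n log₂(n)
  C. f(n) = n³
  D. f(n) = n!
D > C > B > A

Comparing growth rates:
D = n! is O(n!)
C = n³ is O(n³)
B = n log₂(n) is O(n log n)
A = √n is O(√n)

Therefore, the order from fastest to slowest is: D > C > B > A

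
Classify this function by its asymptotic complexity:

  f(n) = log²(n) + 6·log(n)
O(log² n)

The dominant term in log²(n) + 6·log(n) is log²(n), which is Θ(log² n).
Lower-order terms (6·log(n)) are asymptotically negligible.
Constants are absorbed, so the tightest bound is O(log² n).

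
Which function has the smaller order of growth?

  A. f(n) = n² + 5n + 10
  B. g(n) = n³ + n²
A

f(n) = n² + 5n + 10 is O(n²), while g(n) = n³ + n² is O(n³).
Since O(n²) grows slower than O(n³), f(n) is dominated.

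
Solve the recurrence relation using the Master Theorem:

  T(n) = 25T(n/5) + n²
Θ(n² log n)

Master Theorem: a = 25, b = 5, f(n) = n².
Compute the critical exponent d = log₅(25) = 2.
Compare f(n) = Θ(n²) against n^d:
  k = 2 = d, so f(n) = Θ(n^d) — Case 2.
  Work is balanced across levels: T(n) = Θ(n^d log n) = Θ(n² log n).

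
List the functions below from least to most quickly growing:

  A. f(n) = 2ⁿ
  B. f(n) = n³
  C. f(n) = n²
C < B < A

Comparing growth rates:
C = n² is O(n²)
B = n³ is O(n³)
A = 2ⁿ is O(2ⁿ)

Therefore, the order from slowest to fastest is: C < B < A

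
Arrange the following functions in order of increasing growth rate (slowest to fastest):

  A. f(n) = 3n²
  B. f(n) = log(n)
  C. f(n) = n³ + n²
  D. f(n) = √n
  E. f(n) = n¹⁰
B < D < A < C < E

Comparing growth rates:
B = log(n) is O(log n)
D = √n is O(√n)
A = 3n² is O(n²)
C = n³ + n² is O(n³)
E = n¹⁰ is O(n¹⁰)

Therefore, the order from slowest to fastest is: B < D < A < C < E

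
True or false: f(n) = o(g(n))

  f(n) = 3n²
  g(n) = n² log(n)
True

f(n) = 3n² is O(n²), and g(n) = n² log(n) is O(n² log n).
Since O(n²) grows strictly slower than O(n² log n), f(n) = o(g(n)) is true.
This means lim(n→∞) f(n)/g(n) = 0.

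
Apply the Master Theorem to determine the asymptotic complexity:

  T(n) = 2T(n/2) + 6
Θ(n)

Master Theorem: a = 2, b = 2, f(n) = 6.
Compute the critical exponent d = log₂(2) = 1.
Compare f(n) = Θ(1) against n^d:
  k = 0 < d = 1, so f(n) = O(n^(d-ε)) — Case 1.
  The recursion cost dominates: T(n) = Θ(n^d) = Θ(n).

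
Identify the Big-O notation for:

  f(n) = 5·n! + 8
O(n!)

The dominant term in 5·n! + 8 is 5·n!, which is Θ(n!).
Lower-order terms (8) are asymptotically negligible.
Constants are absorbed, so the tightest bound is O(n!).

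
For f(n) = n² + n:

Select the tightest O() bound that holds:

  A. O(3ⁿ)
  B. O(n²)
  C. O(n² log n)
B

f(n) = n² + n is O(n²).
All listed options are valid Big-O bounds (upper bounds),
but O(n²) is the tightest (smallest valid bound).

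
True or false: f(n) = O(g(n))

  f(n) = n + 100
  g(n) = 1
False

f(n) = n + 100 is O(n), and g(n) = 1 is O(1).
Since O(n) grows faster than O(1), f(n) = O(g(n)) is false.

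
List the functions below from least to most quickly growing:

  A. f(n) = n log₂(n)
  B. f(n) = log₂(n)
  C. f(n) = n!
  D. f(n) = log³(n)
B < D < A < C

Comparing growth rates:
B = log₂(n) is O(log n)
D = log³(n) is O(log³ n)
A = n log₂(n) is O(n log n)
C = n! is O(n!)

Therefore, the order from slowest to fastest is: B < D < A < C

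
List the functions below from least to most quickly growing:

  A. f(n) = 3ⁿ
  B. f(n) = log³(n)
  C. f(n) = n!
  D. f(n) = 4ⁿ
B < A < D < C

Comparing growth rates:
B = log³(n) is O(log³ n)
A = 3ⁿ is O(3ⁿ)
D = 4ⁿ is O(4ⁿ)
C = n! is O(n!)

Therefore, the order from slowest to fastest is: B < A < D < C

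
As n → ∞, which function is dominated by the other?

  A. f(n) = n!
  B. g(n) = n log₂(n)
B

f(n) = n! is O(n!), while g(n) = n log₂(n) is O(n log n).
Since O(n log n) grows slower than O(n!), g(n) is dominated.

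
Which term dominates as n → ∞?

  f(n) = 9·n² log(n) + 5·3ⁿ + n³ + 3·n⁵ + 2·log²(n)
5·3ⁿ

Looking at each term:
  - 9·n² log(n) is O(n² log n)
  - 5·3ⁿ is O(3ⁿ)
  - n³ is O(n³)
  - 3·n⁵ is O(n⁵)
  - 2·log²(n) is O(log² n)

The term 5·3ⁿ (O(3ⁿ)) grows fastest and dominates all others.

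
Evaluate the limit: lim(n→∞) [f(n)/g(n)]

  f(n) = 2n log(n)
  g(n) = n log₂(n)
log(4)

Since 2n log(n) and n log₂(n) have the same growth rate (O(n log n)),
the ratio converges to a constant: log(4).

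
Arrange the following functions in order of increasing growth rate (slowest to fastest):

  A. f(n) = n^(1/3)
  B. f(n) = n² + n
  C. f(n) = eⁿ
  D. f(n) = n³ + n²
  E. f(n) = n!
A < B < D < C < E

Comparing growth rates:
A = n^(1/3) is O(n^(1/3))
B = n² + n is O(n²)
D = n³ + n² is O(n³)
C = eⁿ is O(eⁿ)
E = n! is O(n!)

Therefore, the order from slowest to fastest is: A < B < D < C < E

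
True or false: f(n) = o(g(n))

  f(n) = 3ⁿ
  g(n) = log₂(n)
False

f(n) = 3ⁿ is O(3ⁿ), and g(n) = log₂(n) is O(log n).
Since O(3ⁿ) grows faster than or equal to O(log n), f(n) = o(g(n)) is false.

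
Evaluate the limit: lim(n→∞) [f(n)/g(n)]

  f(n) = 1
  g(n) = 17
1/17

Since 1 and 17 have the same growth rate (O(1)),
the ratio converges to a constant: 1/17.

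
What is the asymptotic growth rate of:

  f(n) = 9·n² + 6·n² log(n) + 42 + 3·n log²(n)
Θ(n² log n)

Order the terms by growth rate: 42 ≺ 3·n log²(n) ≺ 9·n² ≺ 6·n² log(n).
The fastest-growing term 6·n² log(n) dominates as n → ∞; dropping its constant factor gives Θ(n² log n).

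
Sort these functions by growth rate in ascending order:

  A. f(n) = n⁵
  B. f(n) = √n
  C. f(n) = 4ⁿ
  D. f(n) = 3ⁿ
B < A < D < C

Comparing growth rates:
B = √n is O(√n)
A = n⁵ is O(n⁵)
D = 3ⁿ is O(3ⁿ)
C = 4ⁿ is O(4ⁿ)

Therefore, the order from slowest to fastest is: B < A < D < C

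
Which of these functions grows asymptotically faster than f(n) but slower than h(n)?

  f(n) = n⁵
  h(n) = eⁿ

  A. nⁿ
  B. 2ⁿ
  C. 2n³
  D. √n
B

We need g(n) with n⁵ = o(g(n)) and g(n) = o(eⁿ), i.e. O(n⁵) ≺ g ≺ O(eⁿ).
Check each option:
  A. nⁿ — O(nⁿ) does not grow strictly slower than h(n)
  B. 2ⁿ — O(2ⁿ) is strictly between O(n⁵) and O(eⁿ) ✓
  C. 2n³ — O(n³) does not grow strictly faster than f(n)
  D. √n — O(√n) does not grow strictly faster than f(n)

Only option B (2ⁿ) lies strictly between.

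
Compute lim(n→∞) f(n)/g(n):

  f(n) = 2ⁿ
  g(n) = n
∞

Since 2ⁿ (O(2ⁿ)) grows faster than n (O(n)),
the ratio f(n)/g(n) → ∞ as n → ∞.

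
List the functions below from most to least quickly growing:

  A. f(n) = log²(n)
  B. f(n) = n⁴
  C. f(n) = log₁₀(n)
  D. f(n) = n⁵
D > B > A > C

Comparing growth rates:
D = n⁵ is O(n⁵)
B = n⁴ is O(n⁴)
A = log²(n) is O(log² n)
C = log₁₀(n) is O(log n)

Therefore, the order from fastest to slowest is: D > B > A > C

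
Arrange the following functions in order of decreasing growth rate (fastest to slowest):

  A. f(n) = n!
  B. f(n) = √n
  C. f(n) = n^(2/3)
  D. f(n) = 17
A > C > B > D

Comparing growth rates:
A = n! is O(n!)
C = n^(2/3) is O(n^(2/3))
B = √n is O(√n)
D = 17 is O(1)

Therefore, the order from fastest to slowest is: A > C > B > D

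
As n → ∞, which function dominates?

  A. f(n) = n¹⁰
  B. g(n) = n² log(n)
A

f(n) = n¹⁰ is O(n¹⁰), while g(n) = n² log(n) is O(n² log n).
Since O(n¹⁰) grows faster than O(n² log n), f(n) dominates.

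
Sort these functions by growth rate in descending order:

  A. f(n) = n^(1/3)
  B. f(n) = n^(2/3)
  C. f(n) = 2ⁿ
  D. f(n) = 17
C > B > A > D

Comparing growth rates:
C = 2ⁿ is O(2ⁿ)
B = n^(2/3) is O(n^(2/3))
A = n^(1/3) is O(n^(1/3))
D = 17 is O(1)

Therefore, the order from fastest to slowest is: C > B > A > D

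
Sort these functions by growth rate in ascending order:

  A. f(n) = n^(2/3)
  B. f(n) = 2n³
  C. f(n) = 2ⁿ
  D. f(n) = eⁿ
A < B < C < D

Comparing growth rates:
A = n^(2/3) is O(n^(2/3))
B = 2n³ is O(n³)
C = 2ⁿ is O(2ⁿ)
D = eⁿ is O(eⁿ)

Therefore, the order from slowest to fastest is: A < B < C < D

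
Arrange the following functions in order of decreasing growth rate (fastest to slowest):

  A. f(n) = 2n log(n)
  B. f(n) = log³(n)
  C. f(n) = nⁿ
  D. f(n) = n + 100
C > A > D > B

Comparing growth rates:
C = nⁿ is O(nⁿ)
A = 2n log(n) is O(n log n)
D = n + 100 is O(n)
B = log³(n) is O(log³ n)

Therefore, the order from fastest to slowest is: C > A > D > B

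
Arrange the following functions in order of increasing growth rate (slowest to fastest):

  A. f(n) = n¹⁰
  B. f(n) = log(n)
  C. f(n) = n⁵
B < C < A

Comparing growth rates:
B = log(n) is O(log n)
C = n⁵ is O(n⁵)
A = n¹⁰ is O(n¹⁰)

Therefore, the order from slowest to fastest is: B < C < A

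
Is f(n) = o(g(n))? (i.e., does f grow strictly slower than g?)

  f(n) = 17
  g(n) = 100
False

f(n) = 17 is O(1), and g(n) = 100 is O(1).
Since they have the same growth rate, f(n) = o(g(n)) is false.
(f = o(g) requires f to grow strictly slower, not equal.)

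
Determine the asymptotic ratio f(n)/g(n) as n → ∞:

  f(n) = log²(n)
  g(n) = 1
∞

Since log²(n) (O(log² n)) grows faster than 1 (O(1)),
the ratio f(n)/g(n) → ∞ as n → ∞.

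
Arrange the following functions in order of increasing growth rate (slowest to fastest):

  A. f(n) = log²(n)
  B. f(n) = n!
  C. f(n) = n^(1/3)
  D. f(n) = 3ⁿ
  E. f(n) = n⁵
A < C < E < D < B

Comparing growth rates:
A = log²(n) is O(log² n)
C = n^(1/3) is O(n^(1/3))
E = n⁵ is O(n⁵)
D = 3ⁿ is O(3ⁿ)
B = n! is O(n!)

Therefore, the order from slowest to fastest is: A < C < E < D < B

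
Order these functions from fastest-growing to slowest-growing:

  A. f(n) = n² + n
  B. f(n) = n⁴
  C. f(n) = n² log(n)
B > C > A

Comparing growth rates:
B = n⁴ is O(n⁴)
C = n² log(n) is O(n² log n)
A = n² + n is O(n²)

Therefore, the order from fastest to slowest is: B > C > A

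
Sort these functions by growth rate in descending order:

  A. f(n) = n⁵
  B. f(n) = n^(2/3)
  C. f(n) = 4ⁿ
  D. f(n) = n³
C > A > D > B

Comparing growth rates:
C = 4ⁿ is O(4ⁿ)
A = n⁵ is O(n⁵)
D = n³ is O(n³)
B = n^(2/3) is O(n^(2/3))

Therefore, the order from fastest to slowest is: C > A > D > B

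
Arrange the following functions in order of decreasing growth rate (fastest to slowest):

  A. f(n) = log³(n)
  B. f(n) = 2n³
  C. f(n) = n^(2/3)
B > C > A

Comparing growth rates:
B = 2n³ is O(n³)
C = n^(2/3) is O(n^(2/3))
A = log³(n) is O(log³ n)

Therefore, the order from fastest to slowest is: B > C > A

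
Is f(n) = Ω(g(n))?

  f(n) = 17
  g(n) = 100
True

f(n) = 17 and g(n) = 100 are both O(1).
Big-Ω permits equal growth rates (f ≥ c·g for some c > 0), so f(n) = Ω(g(n)) is true.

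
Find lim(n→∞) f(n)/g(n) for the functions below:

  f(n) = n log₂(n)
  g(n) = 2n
∞

Since n log₂(n) (O(n log n)) grows faster than 2n (O(n)),
the ratio f(n)/g(n) → ∞ as n → ∞.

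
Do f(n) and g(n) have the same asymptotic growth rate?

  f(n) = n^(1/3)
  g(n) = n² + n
False

f(n) = n^(1/3) is O(n^(1/3)), and g(n) = n² + n is O(n²).
Since they have different growth rates, f(n) = Θ(g(n)) is false.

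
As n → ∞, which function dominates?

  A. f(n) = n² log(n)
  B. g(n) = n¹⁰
B

f(n) = n² log(n) is O(n² log n), while g(n) = n¹⁰ is O(n¹⁰).
Since O(n¹⁰) grows faster than O(n² log n), g(n) dominates.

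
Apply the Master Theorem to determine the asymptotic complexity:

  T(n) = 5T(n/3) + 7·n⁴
Θ(n⁴)

Master Theorem: a = 5, b = 3, f(n) = 7·n⁴.
Compute the critical exponent d = log₃(5) = 1.465.
Compare f(n) = Θ(n⁴) against n^d:
  k = 4 > d = 1.465, so f(n) = Ω(n^(d+ε)) — Case 3.
  Regularity: a·(n/b)^4/n^4 = a/b^4 = 5/81 < 1 ✓.
  The top-level work dominates: T(n) = Θ(f(n)) = Θ(n⁴).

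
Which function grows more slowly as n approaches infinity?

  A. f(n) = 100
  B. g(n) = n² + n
A

f(n) = 100 is O(1), while g(n) = n² + n is O(n²).
Since O(1) grows slower than O(n²), f(n) is dominated.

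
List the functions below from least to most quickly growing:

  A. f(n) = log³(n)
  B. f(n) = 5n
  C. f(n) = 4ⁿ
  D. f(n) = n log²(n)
A < B < D < C

Comparing growth rates:
A = log³(n) is O(log³ n)
B = 5n is O(n)
D = n log²(n) is O(n log² n)
C = 4ⁿ is O(4ⁿ)

Therefore, the order from slowest to fastest is: A < B < D < C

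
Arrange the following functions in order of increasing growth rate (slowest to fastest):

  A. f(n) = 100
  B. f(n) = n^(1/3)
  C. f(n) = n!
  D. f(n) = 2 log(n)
A < D < B < C

Comparing growth rates:
A = 100 is O(1)
D = 2 log(n) is O(log n)
B = n^(1/3) is O(n^(1/3))
C = n! is O(n!)

Therefore, the order from slowest to fastest is: A < D < B < C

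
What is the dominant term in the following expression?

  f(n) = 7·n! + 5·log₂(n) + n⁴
7·n!

Looking at each term:
  - 7·n! is O(n!)
  - 5·log₂(n) is O(log n)
  - n⁴ is O(n⁴)

The term 7·n! (O(n!)) grows fastest and dominates all others.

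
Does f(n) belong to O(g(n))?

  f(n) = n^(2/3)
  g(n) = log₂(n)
False

f(n) = n^(2/3) is O(n^(2/3)), and g(n) = log₂(n) is O(log n).
Since O(n^(2/3)) grows faster than O(log n), f(n) = O(g(n)) is false.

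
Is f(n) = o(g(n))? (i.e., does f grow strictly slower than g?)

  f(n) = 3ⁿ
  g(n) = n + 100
False

f(n) = 3ⁿ is O(3ⁿ), and g(n) = n + 100 is O(n).
Since O(3ⁿ) grows faster than or equal to O(n), f(n) = o(g(n)) is false.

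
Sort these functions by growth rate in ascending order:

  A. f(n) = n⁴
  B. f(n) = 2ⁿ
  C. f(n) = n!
A < B < C

Comparing growth rates:
A = n⁴ is O(n⁴)
B = 2ⁿ is O(2ⁿ)
C = n! is O(n!)

Therefore, the order from slowest to fastest is: A < B < C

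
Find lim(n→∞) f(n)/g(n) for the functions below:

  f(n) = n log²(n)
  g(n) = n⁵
0

Since n log²(n) (O(n log² n)) grows slower than n⁵ (O(n⁵)),
the ratio f(n)/g(n) → 0 as n → ∞.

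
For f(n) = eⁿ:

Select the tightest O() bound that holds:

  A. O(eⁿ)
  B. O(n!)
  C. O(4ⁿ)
A

f(n) = eⁿ is O(eⁿ).
All listed options are valid Big-O bounds (upper bounds),
but O(eⁿ) is the tightest (smallest valid bound).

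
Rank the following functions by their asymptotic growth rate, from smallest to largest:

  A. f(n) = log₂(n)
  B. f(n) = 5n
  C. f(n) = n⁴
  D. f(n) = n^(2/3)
A < D < B < C

Comparing growth rates:
A = log₂(n) is O(log n)
D = n^(2/3) is O(n^(2/3))
B = 5n is O(n)
C = n⁴ is O(n⁴)

Therefore, the order from slowest to fastest is: A < D < B < C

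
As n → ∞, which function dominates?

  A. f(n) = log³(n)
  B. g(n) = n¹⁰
B

f(n) = log³(n) is O(log³ n), while g(n) = n¹⁰ is O(n¹⁰).
Since O(n¹⁰) grows faster than O(log³ n), g(n) dominates.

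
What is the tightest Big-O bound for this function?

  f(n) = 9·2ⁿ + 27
O(2ⁿ)

The dominant term in 9·2ⁿ + 27 is 9·2ⁿ, which is Θ(2ⁿ).
Lower-order terms (27) are asymptotically negligible.
Constants are absorbed, so the tightest bound is O(2ⁿ).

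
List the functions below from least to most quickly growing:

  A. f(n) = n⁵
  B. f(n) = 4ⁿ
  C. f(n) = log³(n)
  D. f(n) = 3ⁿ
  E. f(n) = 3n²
C < E < A < D < B

Comparing growth rates:
C = log³(n) is O(log³ n)
E = 3n² is O(n²)
A = n⁵ is O(n⁵)
D = 3ⁿ is O(3ⁿ)
B = 4ⁿ is O(4ⁿ)

Therefore, the order from slowest to fastest is: C < E < A < D < B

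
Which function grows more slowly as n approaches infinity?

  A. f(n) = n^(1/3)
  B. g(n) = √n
A

f(n) = n^(1/3) is O(n^(1/3)), while g(n) = √n is O(√n).
Since O(n^(1/3)) grows slower than O(√n), f(n) is dominated.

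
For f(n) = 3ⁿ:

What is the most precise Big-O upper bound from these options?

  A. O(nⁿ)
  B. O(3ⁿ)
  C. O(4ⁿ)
B

f(n) = 3ⁿ is O(3ⁿ).
All listed options are valid Big-O bounds (upper bounds),
but O(3ⁿ) is the tightest (smallest valid bound).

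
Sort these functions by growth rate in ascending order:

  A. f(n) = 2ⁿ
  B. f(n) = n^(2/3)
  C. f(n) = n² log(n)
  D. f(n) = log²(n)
D < B < C < A

Comparing growth rates:
D = log²(n) is O(log² n)
B = n^(2/3) is O(n^(2/3))
C = n² log(n) is O(n² log n)
A = 2ⁿ is O(2ⁿ)

Therefore, the order from slowest to fastest is: D < B < C < A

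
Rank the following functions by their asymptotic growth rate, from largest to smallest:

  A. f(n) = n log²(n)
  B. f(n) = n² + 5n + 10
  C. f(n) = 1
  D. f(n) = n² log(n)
D > B > A > C

Comparing growth rates:
D = n² log(n) is O(n² log n)
B = n² + 5n + 10 is O(n²)
A = n log²(n) is O(n log² n)
C = 1 is O(1)

Therefore, the order from fastest to slowest is: D > B > A > C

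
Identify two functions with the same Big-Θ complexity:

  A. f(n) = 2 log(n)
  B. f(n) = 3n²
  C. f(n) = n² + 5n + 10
B and C

Examining each function:
  A. 2 log(n) is O(log n)
  B. 3n² is O(n²)
  C. n² + 5n + 10 is O(n²)

Functions B and C both have the same complexity class.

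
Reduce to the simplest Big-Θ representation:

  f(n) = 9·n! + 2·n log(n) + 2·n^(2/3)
Θ(n!)

Order the terms by growth rate: 2·n^(2/3) ≺ 2·n log(n) ≺ 9·n!.
The fastest-growing term 9·n! dominates as n → ∞; dropping its constant factor gives Θ(n!).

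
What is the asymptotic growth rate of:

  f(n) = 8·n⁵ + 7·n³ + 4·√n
Θ(n⁵)

Order the terms by growth rate: 4·√n ≺ 7·n³ ≺ 8·n⁵.
The fastest-growing term 8·n⁵ dominates as n → ∞; dropping its constant factor gives Θ(n⁵).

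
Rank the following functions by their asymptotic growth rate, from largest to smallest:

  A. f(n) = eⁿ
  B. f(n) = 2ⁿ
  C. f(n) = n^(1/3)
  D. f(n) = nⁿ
D > A > B > C

Comparing growth rates:
D = nⁿ is O(nⁿ)
A = eⁿ is O(eⁿ)
B = 2ⁿ is O(2ⁿ)
C = n^(1/3) is O(n^(1/3))

Therefore, the order from fastest to slowest is: D > A > B > C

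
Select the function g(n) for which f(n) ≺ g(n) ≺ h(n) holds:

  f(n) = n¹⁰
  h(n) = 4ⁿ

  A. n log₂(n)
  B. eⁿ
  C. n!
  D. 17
B

We need g(n) with n¹⁰ = o(g(n)) and g(n) = o(4ⁿ), i.e. O(n¹⁰) ≺ g ≺ O(4ⁿ).
Check each option:
  A. n log₂(n) — O(n log n) does not grow strictly faster than f(n)
  B. eⁿ — O(eⁿ) is strictly between O(n¹⁰) and O(4ⁿ) ✓
  C. n! — O(n!) does not grow strictly slower than h(n)
  D. 17 — O(1) does not grow strictly faster than f(n)

Only option B (eⁿ) lies strictly between.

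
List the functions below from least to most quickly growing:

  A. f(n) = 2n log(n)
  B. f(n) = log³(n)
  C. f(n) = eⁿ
B < A < C

Comparing growth rates:
B = log³(n) is O(log³ n)
A = 2n log(n) is O(n log n)
C = eⁿ is O(eⁿ)

Therefore, the order from slowest to fastest is: B < A < C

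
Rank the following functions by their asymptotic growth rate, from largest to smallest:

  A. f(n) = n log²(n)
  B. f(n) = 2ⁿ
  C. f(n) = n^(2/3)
B > A > C

Comparing growth rates:
B = 2ⁿ is O(2ⁿ)
A = n log²(n) is O(n log² n)
C = n^(2/3) is O(n^(2/3))

Therefore, the order from fastest to slowest is: B > A > C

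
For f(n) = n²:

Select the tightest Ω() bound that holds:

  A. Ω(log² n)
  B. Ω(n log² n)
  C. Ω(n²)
C

f(n) = n² is Ω(n²).
All listed options are valid Big-Ω bounds (lower bounds),
but Ω(n²) is the tightest (largest valid bound).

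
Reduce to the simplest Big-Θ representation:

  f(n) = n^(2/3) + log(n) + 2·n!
Θ(n!)

Order the terms by growth rate: log(n) ≺ n^(2/3) ≺ 2·n!.
The fastest-growing term 2·n! dominates as n → ∞; dropping its constant factor gives Θ(n!).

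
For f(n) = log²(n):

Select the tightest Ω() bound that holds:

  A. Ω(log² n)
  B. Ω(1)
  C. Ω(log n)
A

f(n) = log²(n) is Ω(log² n).
All listed options are valid Big-Ω bounds (lower bounds),
but Ω(log² n) is the tightest (largest valid bound).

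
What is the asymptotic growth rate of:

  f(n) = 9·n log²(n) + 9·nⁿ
Θ(nⁿ)

Order the terms by growth rate: 9·n log²(n) ≺ 9·nⁿ.
The fastest-growing term 9·nⁿ dominates as n → ∞; dropping its constant factor gives Θ(nⁿ).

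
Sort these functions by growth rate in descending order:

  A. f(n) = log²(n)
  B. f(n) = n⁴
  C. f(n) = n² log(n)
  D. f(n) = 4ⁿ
D > B > C > A

Comparing growth rates:
D = 4ⁿ is O(4ⁿ)
B = n⁴ is O(n⁴)
C = n² log(n) is O(n² log n)
A = log²(n) is O(log² n)

Therefore, the order from fastest to slowest is: D > B > C > A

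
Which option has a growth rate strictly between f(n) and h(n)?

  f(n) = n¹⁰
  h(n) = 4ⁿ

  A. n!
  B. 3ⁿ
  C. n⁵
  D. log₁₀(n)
B

We need g(n) with n¹⁰ = o(g(n)) and g(n) = o(4ⁿ), i.e. O(n¹⁰) ≺ g ≺ O(4ⁿ).
Check each option:
  A. n! — O(n!) does not grow strictly slower than h(n)
  B. 3ⁿ — O(3ⁿ) is strictly between O(n¹⁰) and O(4ⁿ) ✓
  C. n⁵ — O(n⁵) does not grow strictly faster than f(n)
  D. log₁₀(n) — O(log n) does not grow strictly faster than f(n)

Only option B (3ⁿ) lies strictly between.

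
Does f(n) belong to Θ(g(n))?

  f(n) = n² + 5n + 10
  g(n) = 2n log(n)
False

f(n) = n² + 5n + 10 is O(n²), and g(n) = 2n log(n) is O(n log n).
Since they have different growth rates, f(n) = Θ(g(n)) is false.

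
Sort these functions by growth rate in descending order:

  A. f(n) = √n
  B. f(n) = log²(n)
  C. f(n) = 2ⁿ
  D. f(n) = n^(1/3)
C > A > D > B

Comparing growth rates:
C = 2ⁿ is O(2ⁿ)
A = √n is O(√n)
D = n^(1/3) is O(n^(1/3))
B = log²(n) is O(log² n)

Therefore, the order from fastest to slowest is: C > A > D > B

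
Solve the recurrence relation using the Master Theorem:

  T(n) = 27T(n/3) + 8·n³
Θ(n³ log n)

Master Theorem: a = 27, b = 3, f(n) = 8·n³.
Compute the critical exponent d = log₃(27) = 3.
Compare f(n) = Θ(n³) against n^d:
  k = 3 = d, so f(n) = Θ(n^d) — Case 2.
  Work is balanced across levels: T(n) = Θ(n^d log n) = Θ(n³ log n).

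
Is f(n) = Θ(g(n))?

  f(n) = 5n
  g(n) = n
True

f(n) = 5n and g(n) = n are both O(n).
Since they have the same asymptotic growth rate, f(n) = Θ(g(n)) is true.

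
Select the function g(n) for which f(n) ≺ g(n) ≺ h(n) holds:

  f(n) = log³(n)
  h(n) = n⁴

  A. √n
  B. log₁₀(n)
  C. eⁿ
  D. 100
A

We need g(n) with log³(n) = o(g(n)) and g(n) = o(n⁴), i.e. O(log³ n) ≺ g ≺ O(n⁴).
Check each option:
  A. √n — O(√n) is strictly between O(log³ n) and O(n⁴) ✓
  B. log₁₀(n) — O(log n) does not grow strictly faster than f(n)
  C. eⁿ — O(eⁿ) does not grow strictly slower than h(n)
  D. 100 — O(1) does not grow strictly faster than f(n)

Only option A (√n) lies strictly between.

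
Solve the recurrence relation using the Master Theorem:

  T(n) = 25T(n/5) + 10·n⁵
Θ(n⁵)

Master Theorem: a = 25, b = 5, f(n) = 10·n⁵.
Compute the critical exponent d = log₅(25) = 2.
Compare f(n) = Θ(n⁵) against n^d:
  k = 5 > d = 2, so f(n) = Ω(n^(d+ε)) — Case 3.
  Regularity: a·(n/b)^5/n^5 = a/b^5 = 25/3125 < 1 ✓.
  The top-level work dominates: T(n) = Θ(f(n)) = Θ(n⁵).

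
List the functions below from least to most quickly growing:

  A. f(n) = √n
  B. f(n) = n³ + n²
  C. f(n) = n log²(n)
A < C < B

Comparing growth rates:
A = √n is O(√n)
C = n log²(n) is O(n log² n)
B = n³ + n² is O(n³)

Therefore, the order from slowest to fastest is: A < C < B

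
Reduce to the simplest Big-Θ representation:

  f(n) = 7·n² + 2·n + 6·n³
Θ(n³)

Order the terms by growth rate: 2·n ≺ 7·n² ≺ 6·n³.
The fastest-growing term 6·n³ dominates as n → ∞; dropping its constant factor gives Θ(n³).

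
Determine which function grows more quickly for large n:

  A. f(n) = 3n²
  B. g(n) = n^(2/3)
A

f(n) = 3n² is O(n²), while g(n) = n^(2/3) is O(n^(2/3)).
Since O(n²) grows faster than O(n^(2/3)), f(n) dominates.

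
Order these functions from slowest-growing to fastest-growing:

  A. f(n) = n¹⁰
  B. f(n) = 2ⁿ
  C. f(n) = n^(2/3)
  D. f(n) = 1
D < C < A < B

Comparing growth rates:
D = 1 is O(1)
C = n^(2/3) is O(n^(2/3))
A = n¹⁰ is O(n¹⁰)
B = 2ⁿ is O(2ⁿ)

Therefore, the order from slowest to fastest is: D < C < A < B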